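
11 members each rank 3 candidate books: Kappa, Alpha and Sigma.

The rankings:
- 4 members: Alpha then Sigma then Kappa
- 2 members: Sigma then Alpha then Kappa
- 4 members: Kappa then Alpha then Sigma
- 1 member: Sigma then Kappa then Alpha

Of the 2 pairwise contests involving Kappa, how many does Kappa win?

Kappa against each rival (11 members):
Kappa vs Alpha: Alpha, 6–5.
Kappa–Sigma: Sigma 7–4.
Kappa beats no one; loses to Alpha, Sigma — 0 pairwise wins.

0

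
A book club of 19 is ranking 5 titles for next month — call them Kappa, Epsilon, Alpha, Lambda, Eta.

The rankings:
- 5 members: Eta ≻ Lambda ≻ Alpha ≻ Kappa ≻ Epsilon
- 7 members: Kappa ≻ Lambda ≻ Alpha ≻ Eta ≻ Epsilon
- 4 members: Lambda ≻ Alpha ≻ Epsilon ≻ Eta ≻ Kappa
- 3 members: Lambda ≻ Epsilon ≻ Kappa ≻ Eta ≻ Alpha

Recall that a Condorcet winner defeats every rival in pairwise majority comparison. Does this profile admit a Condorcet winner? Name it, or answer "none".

Check each pair by majority over 19 ballots:
Kappa vs Epsilon: 5+7 = 12 for Kappa, 7 for Epsilon — Kappa by 12–7.
Kappa vs Alpha: 7+3 = 10 for Kappa, 9 for Alpha — Kappa by 10–9.
Kappa vs Lambda: Kappa preferred on 7 ballots; Lambda wins 12–7.
Kappa vs Eta: 7+3 = 10 for Kappa, 9 for Eta — Kappa by 10–9.
Epsilon vs Alpha: Epsilon preferred on 3 ballots; Alpha wins 16–3.
Epsilon vs Lambda: 0 to 19, Lambda.
Epsilon vs Eta: 4+3 = 7 for Epsilon, 12 for Eta — Eta by 12–7.
Alpha vs Lambda: Alpha preferred on 0 ballots; Lambda wins 19–0.
Alpha vs Eta: 7+4 = 11 for Alpha, 8 for Eta — Alpha by 11–8.
Lambda vs Eta: Lambda is ranked higher on 7+4+3 = 14 ballots, Eta on 5. Lambda wins 14–5.
Lambda beats each of Kappa, Epsilon, Alpha, Eta — Lambda is the Condorcet winner.

Lambda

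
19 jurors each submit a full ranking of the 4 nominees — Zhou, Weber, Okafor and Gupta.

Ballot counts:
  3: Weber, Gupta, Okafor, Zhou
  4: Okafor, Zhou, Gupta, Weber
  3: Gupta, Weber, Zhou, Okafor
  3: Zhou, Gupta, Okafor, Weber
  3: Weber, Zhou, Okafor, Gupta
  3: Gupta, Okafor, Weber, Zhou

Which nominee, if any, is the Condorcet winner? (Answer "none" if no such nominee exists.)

Head-to-head results (19 jurors):
Zhou vs Weber: 7 to 12, Weber.
Zhou vs Okafor: 3+3+3 = 9 for Zhou, 10 for Okafor — Okafor by 10–9.
Zhou vs Gupta: 4+3+3 = 10 for Zhou, 9 for Gupta — Zhou by 10–9.
Weber vs Okafor: Weber preferred on 3+3+3 = 9 ballots; Okafor wins 10–9.
Weber vs Gupta: Weber preferred on 3+3 = 6 ballots; Gupta wins 13–6.
Okafor vs Gupta: 7 to 12, Gupta.
Each nominee drops at least one matchup (Zhou loses to Weber; Weber loses to Okafor; Okafor loses to Gupta; Gupta loses to Zhou); the cycle Zhou beats Gupta beats Weber beats Zhou rules out a Condorcet winner.

none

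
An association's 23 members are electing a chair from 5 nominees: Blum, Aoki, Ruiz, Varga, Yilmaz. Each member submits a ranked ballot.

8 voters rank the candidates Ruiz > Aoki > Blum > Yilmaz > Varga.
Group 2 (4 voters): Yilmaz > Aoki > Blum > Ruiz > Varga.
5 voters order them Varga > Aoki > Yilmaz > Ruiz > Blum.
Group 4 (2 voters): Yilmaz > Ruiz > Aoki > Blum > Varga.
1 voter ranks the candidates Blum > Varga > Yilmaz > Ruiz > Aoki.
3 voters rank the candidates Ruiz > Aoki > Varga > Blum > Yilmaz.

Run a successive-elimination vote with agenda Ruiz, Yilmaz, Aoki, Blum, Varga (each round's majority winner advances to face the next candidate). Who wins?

Round 1: Ruiz vs Yilmaz — 11–12, Yilmaz advances.
Round 2: Yilmaz vs Aoki — 7–16, Aoki advances.
Round 3: Aoki vs Blum — 22–1, Aoki advances.
Round 4: Aoki vs Varga — 17–6, Aoki advances.
The agenda winner is Aoki.

Aoki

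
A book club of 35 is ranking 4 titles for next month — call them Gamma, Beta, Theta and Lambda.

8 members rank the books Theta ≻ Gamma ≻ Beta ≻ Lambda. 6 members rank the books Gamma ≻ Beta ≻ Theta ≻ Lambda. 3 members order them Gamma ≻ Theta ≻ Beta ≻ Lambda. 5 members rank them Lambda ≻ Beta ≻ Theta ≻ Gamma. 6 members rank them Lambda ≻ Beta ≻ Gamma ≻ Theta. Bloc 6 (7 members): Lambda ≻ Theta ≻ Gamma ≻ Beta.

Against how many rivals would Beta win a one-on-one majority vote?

0

Beta against each rival (35 members):
Beta vs Gamma: Beta is ranked higher on 5+6 = 11 ballots, Gamma on 24. Gamma wins 24–11.
Beta vs Theta: 6+5+6 = 17 for Beta, 18 for Theta — Theta by 18–17.
Beta–Lambda: Lambda 18–17.
Beta beats no one; loses to Gamma, Theta, Lambda — 0 pairwise wins.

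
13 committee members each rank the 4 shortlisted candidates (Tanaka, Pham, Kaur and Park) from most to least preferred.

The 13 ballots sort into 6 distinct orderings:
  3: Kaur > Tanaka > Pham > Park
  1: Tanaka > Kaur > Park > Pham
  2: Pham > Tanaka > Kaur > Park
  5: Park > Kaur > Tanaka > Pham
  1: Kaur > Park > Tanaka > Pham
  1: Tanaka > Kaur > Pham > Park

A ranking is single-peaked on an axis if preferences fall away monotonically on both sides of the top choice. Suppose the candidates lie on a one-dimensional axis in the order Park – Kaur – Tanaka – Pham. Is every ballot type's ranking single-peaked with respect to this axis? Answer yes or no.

Axis positions: Park=1, Kaur=2, Tanaka=3, Pham=4.
Ballot type 1 (peak Kaur at position 2): ranking walks positions 2-3-4-1, expanding outward from the peak — single-peaked.
Ballot type 2 (peak Tanaka at position 3): ranking walks positions 3-2-1-4, expanding outward from the peak — single-peaked.
Ballot type 3 (peak Pham at position 4): ranking walks positions 4-3-2-1, expanding outward from the peak — single-peaked.
Ballot type 4 (peak Park at position 1): ranking walks positions 1-2-3-4, expanding outward from the peak — single-peaked.
Ballot type 5 (peak Kaur at position 2): ranking walks positions 2-1-3-4, expanding outward from the peak — single-peaked.
Ballot type 6 (peak Tanaka at position 3): ranking walks positions 3-2-4-1, expanding outward from the peak — single-peaked.
Every ranking is single-peaked on this axis.

yes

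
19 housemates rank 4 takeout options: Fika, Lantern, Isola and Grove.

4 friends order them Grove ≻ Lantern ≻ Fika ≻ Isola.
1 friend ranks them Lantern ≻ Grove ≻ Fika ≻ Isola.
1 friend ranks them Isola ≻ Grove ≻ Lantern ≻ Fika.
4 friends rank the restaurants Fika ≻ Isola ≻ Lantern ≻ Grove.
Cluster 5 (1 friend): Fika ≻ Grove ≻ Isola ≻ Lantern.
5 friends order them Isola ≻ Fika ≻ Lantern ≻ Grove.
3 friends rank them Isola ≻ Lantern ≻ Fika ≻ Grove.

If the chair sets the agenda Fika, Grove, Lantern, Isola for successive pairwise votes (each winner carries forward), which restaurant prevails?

Round 1: Fika vs Grove — 13–6, Fika advances.
Round 2: Fika vs Lantern — 10–9, Fika advances.
Round 3: Fika vs Isola — 10–9, Fika advances.
Fika survives the agenda.

Fika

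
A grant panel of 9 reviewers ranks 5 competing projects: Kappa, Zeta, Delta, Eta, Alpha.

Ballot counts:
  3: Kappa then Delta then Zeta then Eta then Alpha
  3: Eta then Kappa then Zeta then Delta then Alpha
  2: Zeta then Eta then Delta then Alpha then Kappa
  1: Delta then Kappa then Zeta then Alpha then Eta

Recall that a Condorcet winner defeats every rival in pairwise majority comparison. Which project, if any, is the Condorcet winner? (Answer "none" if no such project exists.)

Pairwise majorities:
Kappa vs Zeta: Kappa, 7–2.
Kappa vs Delta: Kappa, 6–3.
Kappa vs Eta: Eta wins 5–4.
Kappa–Alpha: Kappa 7–2.
Zeta–Delta: Zeta 5–4.
Zeta vs Eta: Zeta wins 6–3.
Zeta–Alpha: Zeta 9–0.
Delta vs Eta: Eta, 5–4.
Delta–Alpha: Delta 9–0.
Eta–Alpha: Eta 8–1.
Each project drops at least one matchup (Kappa loses to Eta; Zeta loses to Kappa; Delta loses to Kappa; Eta loses to Zeta; Alpha loses to Kappa); the cycle Kappa beats Zeta beats Eta beats Kappa rules out a Condorcet winner.

none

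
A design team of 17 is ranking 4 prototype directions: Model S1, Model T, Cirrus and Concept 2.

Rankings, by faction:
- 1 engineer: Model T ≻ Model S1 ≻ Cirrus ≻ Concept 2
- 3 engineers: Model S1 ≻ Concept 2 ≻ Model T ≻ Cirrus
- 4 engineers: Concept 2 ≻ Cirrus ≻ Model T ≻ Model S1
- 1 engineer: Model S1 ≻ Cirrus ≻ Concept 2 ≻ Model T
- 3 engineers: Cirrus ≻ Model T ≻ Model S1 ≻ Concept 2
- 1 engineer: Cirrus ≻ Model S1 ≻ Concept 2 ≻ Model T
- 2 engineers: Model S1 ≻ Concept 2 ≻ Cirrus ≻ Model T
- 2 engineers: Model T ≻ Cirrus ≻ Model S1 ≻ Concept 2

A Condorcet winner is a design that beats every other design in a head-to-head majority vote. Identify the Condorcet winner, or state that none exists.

Pairwise majorities:
Model S1 vs Model T: 3+1+1+2 = 7 for Model S1, 10 for Model T — Model T by 10–7.
Model S1 vs Cirrus: 7 to 10, Cirrus.
Model S1 vs Concept 2: Model S1 preferred on 13 ballots; Model S1 wins 13–4.
Model T vs Cirrus: 1+3+2 = 6 for Model T, 11 for Cirrus — Cirrus by 11–6.
Model T vs Concept 2: Model T is ranked higher on 1+3+2 = 6 ballots, Concept 2 on 11. Concept 2 wins 11–6.
Cirrus vs Concept 2: Cirrus preferred on 1+1+3+1+2 = 8 ballots; Concept 2 wins 9–8.
Each design drops at least one matchup (Model S1 loses to Model T; Model T loses to Cirrus; Cirrus loses to Concept 2; Concept 2 loses to Model S1); the cycle Model S1 → Concept 2 → Model T → Model S1 rules out a Condorcet winner.

none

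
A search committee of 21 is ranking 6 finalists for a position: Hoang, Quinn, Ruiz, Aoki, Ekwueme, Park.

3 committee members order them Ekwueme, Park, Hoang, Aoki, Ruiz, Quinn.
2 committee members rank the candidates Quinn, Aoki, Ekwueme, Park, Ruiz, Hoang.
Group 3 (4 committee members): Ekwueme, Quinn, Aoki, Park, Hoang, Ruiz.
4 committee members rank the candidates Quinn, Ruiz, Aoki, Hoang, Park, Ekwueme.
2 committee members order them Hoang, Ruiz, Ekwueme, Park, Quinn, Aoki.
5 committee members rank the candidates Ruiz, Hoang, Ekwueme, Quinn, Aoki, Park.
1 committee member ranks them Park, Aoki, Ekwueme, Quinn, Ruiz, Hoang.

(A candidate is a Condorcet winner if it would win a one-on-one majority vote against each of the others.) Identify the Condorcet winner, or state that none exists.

none

Head-to-head results (21 committee members):
Hoang vs Quinn: Hoang preferred on 3+2+5 = 10 ballots; Quinn wins 11–10.
Hoang vs Ruiz: 3+4+2 = 9 for Hoang, 12 for Ruiz — Ruiz by 12–9.
Hoang vs Aoki: 10 to 11, Aoki.
Hoang vs Ekwueme: Hoang preferred on 4+2+5 = 11 ballots; Hoang wins 11–10.
Hoang vs Park: Hoang preferred on 4+2+5 = 11 ballots; Hoang wins 11–10.
Quinn vs Ruiz: 11 to 10, Quinn.
Quinn vs Aoki: 2+4+4+2+5 = 17 for Quinn, 4 for Aoki — Quinn by 17–4.
Quinn vs Ekwueme: 6 to 15, Ekwueme.
Quinn vs Park: Quinn is ranked higher on 2+4+4+5 = 15 ballots, Park on 6. Quinn wins 15–6.
Ruiz vs Aoki: 11 to 10, Ruiz.
Ruiz vs Ekwueme: Ruiz preferred on 4+2+5 = 11 ballots; Ruiz wins 11–10.
Ruiz vs Park: Ruiz is ranked higher on 4+2+5 = 11 ballots, Park on 10. Ruiz wins 11–10.
Aoki vs Ekwueme: 7 to 14, Ekwueme.
Aoki vs Park: 15 to 6, Aoki.
Ekwueme vs Park: Ekwueme preferred on 3+2+4+2+5 = 16 ballots; Ekwueme wins 16–5.
Each candidate drops at least one matchup (Hoang loses to Quinn; Quinn loses to Ekwueme; Ruiz loses to Quinn; Aoki loses to Quinn; Ekwueme loses to Hoang; Park loses to Hoang); the cycle Hoang → Ekwueme → Quinn → Hoang rules out a Condorcet winner.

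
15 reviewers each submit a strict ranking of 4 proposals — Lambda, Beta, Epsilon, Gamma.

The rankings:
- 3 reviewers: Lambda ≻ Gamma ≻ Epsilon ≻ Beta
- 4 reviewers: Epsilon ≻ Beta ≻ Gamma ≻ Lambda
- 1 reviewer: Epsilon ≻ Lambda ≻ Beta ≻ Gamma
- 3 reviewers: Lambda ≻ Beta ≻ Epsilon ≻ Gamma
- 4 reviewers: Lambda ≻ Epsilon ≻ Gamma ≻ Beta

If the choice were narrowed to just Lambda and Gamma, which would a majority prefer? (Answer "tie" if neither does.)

Lambda

Ballots ranking Lambda above Gamma: 3 + 1 + 3 + 4 = 11.
Ballots ranking Gamma above Lambda: 15 − 11 = 4.
Lambda wins the head-to-head 11–4.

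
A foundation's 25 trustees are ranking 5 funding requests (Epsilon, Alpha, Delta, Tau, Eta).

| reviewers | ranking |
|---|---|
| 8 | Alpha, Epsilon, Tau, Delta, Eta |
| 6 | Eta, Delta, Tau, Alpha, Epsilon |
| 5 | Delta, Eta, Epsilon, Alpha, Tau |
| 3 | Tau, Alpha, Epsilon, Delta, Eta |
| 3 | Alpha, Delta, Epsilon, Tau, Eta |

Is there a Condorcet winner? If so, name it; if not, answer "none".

Head-to-head results (25 reviewers):
Epsilon vs Alpha: Alpha wins 20–5.
Epsilon vs Delta: Delta wins 14–11.
Epsilon vs Tau: Epsilon wins 16–9.
Epsilon vs Eta: Epsilon wins 14–11.
Alpha–Delta: Alpha 14–11.
Alpha–Tau: Alpha 16–9.
Alpha–Eta: Alpha 14–11.
Delta–Tau: Delta 14–11.
Delta–Eta: Delta 19–6.
Tau vs Eta: Tau, 14–11.
Alpha defeats every rival head-to-head and is the Condorcet winner.

Alpha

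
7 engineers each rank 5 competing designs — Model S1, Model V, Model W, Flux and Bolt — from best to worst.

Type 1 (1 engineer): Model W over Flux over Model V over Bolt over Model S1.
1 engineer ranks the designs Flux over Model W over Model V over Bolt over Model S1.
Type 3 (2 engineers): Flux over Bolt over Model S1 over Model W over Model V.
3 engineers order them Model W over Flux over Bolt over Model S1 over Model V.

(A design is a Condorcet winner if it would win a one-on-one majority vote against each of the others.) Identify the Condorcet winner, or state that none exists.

Check each pair by majority over 7 ballots:
Model S1 vs Model V: 5 to 2, Model S1.
Model S1–Model W: Model W 5–2.
Model S1 vs Flux: 0 for Model S1, 7 for Flux — Flux by 7–0.
Model S1 vs Bolt: Model S1 preferred on 0 ballots; Bolt wins 7–0.
Model V vs Model W: Model V is ranked higher on 0 ballots, Model W on 7. Model W wins 7–0.
Model V vs Flux: 0 for Model V, 7 for Flux — Flux by 7–0.
Model V vs Bolt: Bolt, 5–2.
Model W vs Flux: 4 to 3, Model W.
Model W–Bolt: Model W 5–2.
Flux vs Bolt: Flux wins 7–0.
Model W defeats every rival head-to-head and is the Condorcet winner.

Model W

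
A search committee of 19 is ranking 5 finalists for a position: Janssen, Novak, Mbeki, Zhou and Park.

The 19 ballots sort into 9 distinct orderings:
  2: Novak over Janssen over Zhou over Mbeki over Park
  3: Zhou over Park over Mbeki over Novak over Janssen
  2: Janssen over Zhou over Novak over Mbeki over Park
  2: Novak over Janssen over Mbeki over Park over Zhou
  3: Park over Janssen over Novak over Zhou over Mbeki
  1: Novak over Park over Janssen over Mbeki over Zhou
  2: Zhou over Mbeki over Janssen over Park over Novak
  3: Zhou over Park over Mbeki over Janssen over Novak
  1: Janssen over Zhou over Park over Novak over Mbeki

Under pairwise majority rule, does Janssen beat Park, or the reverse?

Park

Ballots ranking Janssen above Park: 2 + 2 + 2 + 2 + 1 = 9.
Ballots ranking Park above Janssen: 19 − 9 = 10.
Park wins the head-to-head 10–9.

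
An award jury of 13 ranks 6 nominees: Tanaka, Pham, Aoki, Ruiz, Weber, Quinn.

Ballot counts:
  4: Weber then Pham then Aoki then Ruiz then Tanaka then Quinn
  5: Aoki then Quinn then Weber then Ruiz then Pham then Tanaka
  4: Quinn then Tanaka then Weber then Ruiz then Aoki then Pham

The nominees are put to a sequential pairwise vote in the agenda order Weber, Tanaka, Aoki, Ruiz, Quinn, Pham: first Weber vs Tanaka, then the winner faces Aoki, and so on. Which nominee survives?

Quinn

Round 1: Weber vs Tanaka — 9–4, Weber advances.
Round 2: Weber vs Aoki — 8–5, Weber advances.
Round 3: Weber vs Ruiz — 13–0, Weber advances.
Round 4: Weber vs Quinn — 4–9, Quinn advances.
Round 5: Quinn vs Pham — 9–4, Quinn advances.
The agenda winner is Quinn.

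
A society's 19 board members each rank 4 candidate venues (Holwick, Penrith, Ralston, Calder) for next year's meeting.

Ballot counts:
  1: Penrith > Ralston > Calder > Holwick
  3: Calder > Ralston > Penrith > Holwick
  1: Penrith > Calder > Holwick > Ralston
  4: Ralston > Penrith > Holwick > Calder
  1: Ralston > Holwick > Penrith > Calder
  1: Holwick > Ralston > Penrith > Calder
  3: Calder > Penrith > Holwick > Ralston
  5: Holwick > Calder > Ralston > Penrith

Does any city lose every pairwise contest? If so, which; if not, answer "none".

Head-to-head results (19 organisers):
Holwick vs Penrith: Penrith wins 12–7.
Holwick vs Ralston: Holwick is ranked higher on 1+1+3+5 = 10 ballots, Ralston on 9. Holwick wins 10–9.
Holwick vs Calder: Holwick is ranked higher on 4+1+1+5 = 11 ballots, Calder on 8. Holwick wins 11–8.
Penrith–Ralston: Ralston 14–5.
Penrith vs Calder: 1+1+4+1+1 = 8 for Penrith, 11 for Calder — Calder by 11–8.
Ralston vs Calder: 1+4+1+1 = 7 for Ralston, 12 for Calder — Calder by 12–7.
No city is winless: Holwick beats Ralston; Penrith beats Holwick; Ralston beats Penrith; Calder beats Penrith. There is no Condorcet loser.

none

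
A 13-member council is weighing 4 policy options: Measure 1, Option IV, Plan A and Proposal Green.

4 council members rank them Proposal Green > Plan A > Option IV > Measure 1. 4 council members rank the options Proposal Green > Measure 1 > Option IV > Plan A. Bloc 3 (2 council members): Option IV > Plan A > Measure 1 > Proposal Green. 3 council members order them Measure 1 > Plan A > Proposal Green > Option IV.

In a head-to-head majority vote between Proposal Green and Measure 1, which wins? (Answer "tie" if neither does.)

Proposal Green

Ballots ranking Proposal Green above Measure 1: 4 + 4 = 8.
Ballots ranking Measure 1 above Proposal Green: 13 − 8 = 5.
Proposal Green wins the head-to-head 8–5.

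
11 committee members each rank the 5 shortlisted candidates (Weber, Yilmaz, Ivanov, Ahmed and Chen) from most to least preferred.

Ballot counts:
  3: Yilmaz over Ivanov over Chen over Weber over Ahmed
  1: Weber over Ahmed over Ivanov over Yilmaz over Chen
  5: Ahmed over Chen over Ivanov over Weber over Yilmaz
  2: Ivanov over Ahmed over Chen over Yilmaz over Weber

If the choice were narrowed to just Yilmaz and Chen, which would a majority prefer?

Ballots ranking Yilmaz above Chen: 3 + 1 = 4.
Ballots ranking Chen above Yilmaz: 11 − 4 = 7.
Chen wins the head-to-head 7–4.

Chen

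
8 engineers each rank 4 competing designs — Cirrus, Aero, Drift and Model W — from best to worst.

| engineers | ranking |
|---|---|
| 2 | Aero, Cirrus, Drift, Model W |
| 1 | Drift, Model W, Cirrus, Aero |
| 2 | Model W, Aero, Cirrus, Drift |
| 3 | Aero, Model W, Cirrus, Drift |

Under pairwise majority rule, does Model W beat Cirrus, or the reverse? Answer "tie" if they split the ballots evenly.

Model W

Ballots ranking Model W above Cirrus: 1 + 2 + 3 = 6.
Ballots ranking Cirrus above Model W: 8 − 6 = 2.
Model W wins the head-to-head 6–2.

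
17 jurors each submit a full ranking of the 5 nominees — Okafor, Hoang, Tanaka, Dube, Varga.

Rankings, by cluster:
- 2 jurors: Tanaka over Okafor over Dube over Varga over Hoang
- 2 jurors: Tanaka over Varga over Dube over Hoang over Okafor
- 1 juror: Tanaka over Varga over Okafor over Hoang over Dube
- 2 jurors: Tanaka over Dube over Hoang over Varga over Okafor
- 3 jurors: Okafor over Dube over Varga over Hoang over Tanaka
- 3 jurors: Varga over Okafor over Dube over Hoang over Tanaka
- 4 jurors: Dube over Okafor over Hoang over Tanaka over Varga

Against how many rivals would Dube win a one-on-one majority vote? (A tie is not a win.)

3

Dube against each rival (17 jurors):
Dube vs Okafor: 8 to 9, Okafor.
Dube vs Hoang: Dube is ranked higher on 2+2+2+3+3+4 = 16 ballots, Hoang on 1. Dube wins 16–1.
Dube vs Tanaka: 10 to 7, Dube.
Dube vs Varga: Dube preferred on 2+2+3+4 = 11 ballots; Dube wins 11–6.
Dube beats Hoang, Tanaka, Varga; loses to Okafor — 3 pairwise wins.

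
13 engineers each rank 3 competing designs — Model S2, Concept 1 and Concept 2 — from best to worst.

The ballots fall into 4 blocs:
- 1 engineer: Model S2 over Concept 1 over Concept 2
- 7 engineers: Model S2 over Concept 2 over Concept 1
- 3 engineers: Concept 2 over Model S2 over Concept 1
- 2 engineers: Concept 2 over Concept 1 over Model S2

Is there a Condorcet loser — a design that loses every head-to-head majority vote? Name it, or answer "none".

Concept 1

Head-to-head results (13 engineers):
Model S2 vs Concept 1: Model S2 is ranked higher on 1+7+3 = 11 ballots, Concept 1 on 2. Model S2 wins 11–2.
Model S2 vs Concept 2: 8 to 5, Model S2.
Concept 1 vs Concept 2: Concept 2 wins 12–1.
Concept 1 loses to every other design — it is the Condorcet loser.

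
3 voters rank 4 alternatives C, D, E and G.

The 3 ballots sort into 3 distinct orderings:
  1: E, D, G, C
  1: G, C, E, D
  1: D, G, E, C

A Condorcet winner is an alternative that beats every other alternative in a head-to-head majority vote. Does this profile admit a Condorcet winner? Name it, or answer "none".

Head-to-head results (3 voters):
C vs D: D wins 2–1.
C vs E: E, 2–1.
C–G: G 3–0.
D–E: E 2–1.
D vs G: D, 2–1.
E–G: G 2–1.
Every alternative loses at least once (C loses to D; D loses to E; E loses to G; G loses to D). The majority relation contains the cycle D beats G beats E beats D, so there is no Condorcet winner.

none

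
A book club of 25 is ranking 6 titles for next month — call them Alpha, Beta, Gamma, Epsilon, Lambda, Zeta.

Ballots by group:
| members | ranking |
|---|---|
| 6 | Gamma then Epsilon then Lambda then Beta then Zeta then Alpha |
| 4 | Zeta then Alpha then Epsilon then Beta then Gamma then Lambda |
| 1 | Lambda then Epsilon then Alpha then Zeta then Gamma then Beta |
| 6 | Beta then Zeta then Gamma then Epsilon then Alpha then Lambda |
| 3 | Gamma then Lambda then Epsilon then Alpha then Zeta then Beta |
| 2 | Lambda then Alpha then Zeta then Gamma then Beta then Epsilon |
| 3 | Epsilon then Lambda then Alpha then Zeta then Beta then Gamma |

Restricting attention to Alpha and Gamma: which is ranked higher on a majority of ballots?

Gamma

Ballots ranking Alpha above Gamma: 4 + 1 + 2 + 3 = 10.
Ballots ranking Gamma above Alpha: 25 − 10 = 15.
Gamma wins the head-to-head 15–10.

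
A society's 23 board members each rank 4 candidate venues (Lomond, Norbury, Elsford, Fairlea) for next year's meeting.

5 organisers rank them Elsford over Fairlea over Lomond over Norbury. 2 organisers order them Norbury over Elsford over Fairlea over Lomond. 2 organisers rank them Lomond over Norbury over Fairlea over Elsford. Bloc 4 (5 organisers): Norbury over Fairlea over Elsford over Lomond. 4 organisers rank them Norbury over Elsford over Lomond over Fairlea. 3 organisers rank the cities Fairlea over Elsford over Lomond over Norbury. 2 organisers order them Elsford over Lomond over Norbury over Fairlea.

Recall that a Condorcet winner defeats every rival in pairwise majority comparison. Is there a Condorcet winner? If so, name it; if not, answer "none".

none

Pairwise majorities:
Lomond vs Norbury: Lomond wins 12–11.
Lomond vs Elsford: Lomond preferred on 2 ballots; Elsford wins 21–2.
Lomond vs Fairlea: 8 to 15, Fairlea.
Norbury vs Elsford: 13 to 10, Norbury.
Norbury–Fairlea: Norbury 15–8.
Elsford vs Fairlea: Elsford, 13–10.
Every city loses at least once (Lomond loses to Elsford; Norbury loses to Lomond; Elsford loses to Norbury; Fairlea loses to Norbury). The majority relation contains the cycle Lomond beats Norbury beats Elsford beats Lomond, so there is no Condorcet winner.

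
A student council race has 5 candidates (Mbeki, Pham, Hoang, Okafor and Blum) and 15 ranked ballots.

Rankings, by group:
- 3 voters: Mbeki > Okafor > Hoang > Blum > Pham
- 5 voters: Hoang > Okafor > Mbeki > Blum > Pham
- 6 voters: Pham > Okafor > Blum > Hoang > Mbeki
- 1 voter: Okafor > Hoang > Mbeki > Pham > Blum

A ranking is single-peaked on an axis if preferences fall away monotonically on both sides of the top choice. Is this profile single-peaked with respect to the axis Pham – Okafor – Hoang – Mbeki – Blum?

Axis positions: Pham=1, Okafor=2, Hoang=3, Mbeki=4, Blum=5.
Group 1: ranking walks positions 4-2-3-5-1; Okafor is ranked above Hoang even though Hoang lies between Okafor and the peak Mbeki on the axis — preferences dip and rise again. Not single-peaked.
Group 2 (peak Hoang at position 3): ranking walks positions 3-2-4-5-1, expanding outward from the peak — single-peaked.
Group 3: ranking walks positions 1-2-5-3-4; Blum is ranked above Hoang even though Hoang lies between Blum and the peak Pham on the axis — preferences dip and rise again. Not single-peaked.
Group 4 (peak Okafor at position 2): ranking walks positions 2-3-4-1-5, expanding outward from the peak — single-peaked.
Group 1 violates single-peakedness, so the profile is not single-peaked on this axis.

no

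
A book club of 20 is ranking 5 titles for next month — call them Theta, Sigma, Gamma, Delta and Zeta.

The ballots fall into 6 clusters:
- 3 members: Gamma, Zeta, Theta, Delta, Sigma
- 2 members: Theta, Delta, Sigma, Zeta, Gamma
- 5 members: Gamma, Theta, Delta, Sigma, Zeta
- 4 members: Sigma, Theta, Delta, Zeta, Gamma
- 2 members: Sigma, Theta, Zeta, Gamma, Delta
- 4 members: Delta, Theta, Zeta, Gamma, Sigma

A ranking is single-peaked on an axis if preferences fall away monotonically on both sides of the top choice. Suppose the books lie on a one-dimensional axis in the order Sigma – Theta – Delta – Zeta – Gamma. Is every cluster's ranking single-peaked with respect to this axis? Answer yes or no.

Axis positions: Sigma=1, Theta=2, Delta=3, Zeta=4, Gamma=5.
Cluster 1: ranking walks positions 5-4-2-3-1; Theta is ranked above Delta even though Delta lies between Theta and the peak Gamma on the axis — preferences dip and rise again. Not single-peaked.
Cluster 2 (peak Theta at position 2): ranking walks positions 2-3-1-4-5, expanding outward from the peak — single-peaked.
Cluster 3: ranking walks positions 5-2-3-1-4; Theta is ranked above Zeta even though Zeta lies between Theta and the peak Gamma on the axis — preferences dip and rise again. Not single-peaked.
Cluster 4 (peak Sigma at position 1): ranking walks positions 1-2-3-4-5, expanding outward from the peak — single-peaked.
Cluster 5: ranking walks positions 1-2-4-5-3; Zeta is ranked above Delta even though Delta lies between Zeta and the peak Sigma on the axis — preferences dip and rise again. Not single-peaked.
Cluster 6 (peak Delta at position 3): ranking walks positions 3-2-4-5-1, expanding outward from the peak — single-peaked.
Cluster 1 violates single-peakedness, so the profile is not single-peaked on this axis.

no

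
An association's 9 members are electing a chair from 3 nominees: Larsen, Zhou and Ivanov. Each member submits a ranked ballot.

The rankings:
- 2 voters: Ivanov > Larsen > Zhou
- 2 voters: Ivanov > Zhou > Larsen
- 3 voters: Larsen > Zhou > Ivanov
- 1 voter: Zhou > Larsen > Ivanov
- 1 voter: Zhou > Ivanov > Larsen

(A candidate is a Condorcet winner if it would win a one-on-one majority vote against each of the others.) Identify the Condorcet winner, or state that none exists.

none

Head-to-head results (9 voters):
Larsen vs Zhou: 2+3 = 5 for Larsen, 4 for Zhou — Larsen by 5–4.
Larsen–Ivanov: Ivanov 5–4.
Zhou vs Ivanov: 3+1+1 = 5 for Zhou, 4 for Ivanov — Zhou by 5–4.
Every candidate loses at least once (Larsen loses to Ivanov; Zhou loses to Larsen; Ivanov loses to Zhou). The majority relation contains the cycle Larsen > Zhou > Ivanov > Larsen, so there is no Condorcet winner.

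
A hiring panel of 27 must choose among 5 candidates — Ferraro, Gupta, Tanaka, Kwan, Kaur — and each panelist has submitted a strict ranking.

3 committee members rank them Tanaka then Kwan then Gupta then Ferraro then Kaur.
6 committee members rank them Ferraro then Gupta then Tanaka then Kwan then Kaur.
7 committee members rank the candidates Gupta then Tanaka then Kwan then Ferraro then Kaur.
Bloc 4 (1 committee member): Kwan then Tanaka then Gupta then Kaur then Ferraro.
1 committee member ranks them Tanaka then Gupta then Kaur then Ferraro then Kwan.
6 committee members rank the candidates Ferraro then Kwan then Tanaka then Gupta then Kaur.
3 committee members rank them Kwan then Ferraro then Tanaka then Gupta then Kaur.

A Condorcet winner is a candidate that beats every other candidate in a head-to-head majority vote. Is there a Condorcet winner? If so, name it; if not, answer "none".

none

Head-to-head results (27 committee members):
Ferraro vs Gupta: Ferraro preferred on 6+6+3 = 15 ballots; Ferraro wins 15–12.
Ferraro vs Tanaka: Ferraro, 15–12.
Ferraro vs Kwan: Ferraro preferred on 6+1+6 = 13 ballots; Kwan wins 14–13.
Ferraro vs Kaur: Ferraro is ranked higher on 3+6+7+6+3 = 25 ballots, Kaur on 2. Ferraro wins 25–2.
Gupta vs Tanaka: 6+7 = 13 for Gupta, 14 for Tanaka — Tanaka by 14–13.
Gupta vs Kwan: Gupta is ranked higher on 6+7+1 = 14 ballots, Kwan on 13. Gupta wins 14–13.
Gupta vs Kaur: Gupta wins 27–0.
Tanaka vs Kwan: Tanaka is ranked higher on 3+6+7+1 = 17 ballots, Kwan on 10. Tanaka wins 17–10.
Tanaka vs Kaur: Tanaka wins 27–0.
Kwan vs Kaur: Kwan, 26–1.
Every candidate loses at least once (Ferraro loses to Kwan; Gupta loses to Ferraro; Tanaka loses to Ferraro; Kwan loses to Gupta; Kaur loses to Ferraro). The majority relation contains the cycle Ferraro > Gupta > Kwan > Ferraro, so there is no Condorcet winner.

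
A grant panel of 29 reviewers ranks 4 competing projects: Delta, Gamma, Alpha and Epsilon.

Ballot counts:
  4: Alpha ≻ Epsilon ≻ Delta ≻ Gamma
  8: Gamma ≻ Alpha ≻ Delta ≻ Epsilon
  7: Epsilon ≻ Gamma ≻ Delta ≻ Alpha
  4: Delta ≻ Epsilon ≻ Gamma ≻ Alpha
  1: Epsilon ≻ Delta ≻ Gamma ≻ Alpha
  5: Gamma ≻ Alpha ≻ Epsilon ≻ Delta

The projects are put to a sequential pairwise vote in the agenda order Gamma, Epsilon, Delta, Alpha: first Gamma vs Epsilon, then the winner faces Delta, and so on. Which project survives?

Round 1: Gamma vs Epsilon — 13–16, Epsilon advances.
Round 2: Epsilon vs Delta — 17–12, Epsilon advances.
Round 3: Epsilon vs Alpha — 12–17, Alpha advances.
The agenda winner is Alpha.

Alpha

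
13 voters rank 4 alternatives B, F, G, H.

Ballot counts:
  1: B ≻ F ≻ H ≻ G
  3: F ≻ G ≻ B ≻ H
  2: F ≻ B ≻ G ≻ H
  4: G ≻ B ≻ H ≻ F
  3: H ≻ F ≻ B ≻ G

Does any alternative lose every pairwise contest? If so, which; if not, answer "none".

Pairwise majorities:
B vs F: B is ranked higher on 1+4 = 5 ballots, F on 8. F wins 8–5.
B vs G: 6 to 7, G.
B vs H: B, 10–3.
F vs G: F preferred on 1+3+2+3 = 9 ballots; F wins 9–4.
F vs H: F is ranked higher on 1+3+2 = 6 ballots, H on 7. H wins 7–6.
G vs H: G preferred on 3+2+4 = 9 ballots; G wins 9–4.
Every alternative wins at least one matchup (B beats H; F beats B; G beats B; H beats F), so there is no Condorcet loser.

none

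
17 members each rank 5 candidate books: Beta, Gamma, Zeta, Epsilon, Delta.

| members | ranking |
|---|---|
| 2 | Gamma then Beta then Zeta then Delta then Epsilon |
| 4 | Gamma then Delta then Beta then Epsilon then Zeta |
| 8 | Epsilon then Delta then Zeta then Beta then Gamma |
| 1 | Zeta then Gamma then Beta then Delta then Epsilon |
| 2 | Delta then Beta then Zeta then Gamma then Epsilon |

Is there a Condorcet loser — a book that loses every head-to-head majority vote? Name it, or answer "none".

Pairwise majorities:
Beta vs Gamma: 10 to 7, Beta.
Beta vs Zeta: Zeta, 9–8.
Beta vs Epsilon: Beta is ranked higher on 2+4+1+2 = 9 ballots, Epsilon on 8. Beta wins 9–8.
Beta vs Delta: Beta is ranked higher on 2+1 = 3 ballots, Delta on 14. Delta wins 14–3.
Gamma–Zeta: Zeta 11–6.
Gamma vs Epsilon: 2+4+1+2 = 9 for Gamma, 8 for Epsilon — Gamma by 9–8.
Gamma vs Delta: Gamma is ranked higher on 2+4+1 = 7 ballots, Delta on 10. Delta wins 10–7.
Zeta vs Epsilon: Epsilon, 12–5.
Zeta vs Delta: Delta, 14–3.
Epsilon vs Delta: Delta, 9–8.
No book is winless: Beta beats Gamma; Gamma beats Epsilon; Zeta beats Beta; Epsilon beats Zeta; Delta beats Beta. There is no Condorcet loser.

none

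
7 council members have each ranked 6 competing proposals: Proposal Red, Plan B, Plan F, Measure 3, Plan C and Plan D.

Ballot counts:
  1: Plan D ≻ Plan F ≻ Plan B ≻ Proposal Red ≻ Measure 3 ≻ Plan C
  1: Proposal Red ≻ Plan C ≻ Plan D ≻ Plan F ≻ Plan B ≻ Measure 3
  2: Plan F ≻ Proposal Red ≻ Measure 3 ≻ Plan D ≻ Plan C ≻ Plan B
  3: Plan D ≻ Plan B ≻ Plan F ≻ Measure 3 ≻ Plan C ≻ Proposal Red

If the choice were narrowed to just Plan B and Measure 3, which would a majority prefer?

Plan B

Ballots ranking Plan B above Measure 3: 1 + 1 + 3 = 5.
Ballots ranking Measure 3 above Plan B: 7 − 5 = 2.
Plan B wins the head-to-head 5–2.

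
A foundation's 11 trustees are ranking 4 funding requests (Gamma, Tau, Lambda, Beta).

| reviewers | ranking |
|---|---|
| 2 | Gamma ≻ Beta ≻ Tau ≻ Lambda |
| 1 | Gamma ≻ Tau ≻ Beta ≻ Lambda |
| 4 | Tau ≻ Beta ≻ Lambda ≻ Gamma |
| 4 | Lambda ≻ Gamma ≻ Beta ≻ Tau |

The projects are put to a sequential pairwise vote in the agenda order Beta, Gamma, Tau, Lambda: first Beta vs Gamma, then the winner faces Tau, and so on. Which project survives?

Round 1: Beta vs Gamma — 4–7, Gamma advances.
Round 2: Gamma vs Tau — 7–4, Gamma advances.
Round 3: Gamma vs Lambda — 3–8, Lambda advances.
Lambda survives the agenda.

Lambda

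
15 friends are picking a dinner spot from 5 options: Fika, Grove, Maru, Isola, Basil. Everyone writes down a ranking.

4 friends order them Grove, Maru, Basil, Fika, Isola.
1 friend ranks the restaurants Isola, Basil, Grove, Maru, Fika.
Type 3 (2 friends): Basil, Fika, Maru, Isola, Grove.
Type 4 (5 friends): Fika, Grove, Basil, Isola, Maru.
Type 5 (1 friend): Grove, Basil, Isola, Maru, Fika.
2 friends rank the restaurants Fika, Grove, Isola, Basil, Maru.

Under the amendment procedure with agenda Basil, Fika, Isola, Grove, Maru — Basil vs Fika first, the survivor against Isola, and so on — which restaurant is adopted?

Grove

Round 1: Basil vs Fika — 8–7, Basil advances.
Round 2: Basil vs Isola — 12–3, Basil advances.
Round 3: Basil vs Grove — 3–12, Grove advances.
Round 4: Grove vs Maru — 13–2, Grove advances.
Grove survives the agenda.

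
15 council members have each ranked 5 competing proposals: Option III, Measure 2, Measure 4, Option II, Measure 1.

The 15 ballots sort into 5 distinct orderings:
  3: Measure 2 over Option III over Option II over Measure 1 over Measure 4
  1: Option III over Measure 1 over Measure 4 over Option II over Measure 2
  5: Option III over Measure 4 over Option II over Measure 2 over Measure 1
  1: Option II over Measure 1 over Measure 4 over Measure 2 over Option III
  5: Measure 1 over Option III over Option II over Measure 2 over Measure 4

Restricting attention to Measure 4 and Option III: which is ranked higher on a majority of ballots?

Option III

Ballots ranking Measure 4 above Option III: 1.
Ballots ranking Option III above Measure 4: 15 − 1 = 14.
Option III wins the head-to-head 14–1.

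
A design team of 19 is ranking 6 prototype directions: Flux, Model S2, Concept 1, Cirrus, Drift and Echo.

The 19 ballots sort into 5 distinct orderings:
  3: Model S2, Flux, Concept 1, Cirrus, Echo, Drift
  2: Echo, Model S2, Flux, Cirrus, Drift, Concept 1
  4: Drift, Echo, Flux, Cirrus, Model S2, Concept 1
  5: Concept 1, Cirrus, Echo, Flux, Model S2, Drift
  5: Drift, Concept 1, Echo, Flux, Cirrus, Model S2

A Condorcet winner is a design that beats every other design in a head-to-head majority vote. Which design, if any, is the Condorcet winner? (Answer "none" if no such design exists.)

Head-to-head results (19 engineers):
Flux vs Model S2: Flux wins 14–5.
Flux vs Concept 1: Flux is ranked higher on 3+2+4 = 9 ballots, Concept 1 on 10. Concept 1 wins 10–9.
Flux vs Cirrus: Flux wins 14–5.
Flux–Drift: Flux 10–9.
Flux vs Echo: 3 to 16, Echo.
Model S2 vs Concept 1: Concept 1, 10–9.
Model S2–Cirrus: Cirrus 14–5.
Model S2–Drift: Model S2 10–9.
Model S2 vs Echo: Echo wins 16–3.
Concept 1 vs Cirrus: Concept 1 wins 13–6.
Concept 1 vs Drift: 3+5 = 8 for Concept 1, 11 for Drift — Drift by 11–8.
Concept 1 vs Echo: 3+5+5 = 13 for Concept 1, 6 for Echo — Concept 1 by 13–6.
Cirrus vs Drift: Cirrus preferred on 3+2+5 = 10 ballots; Cirrus wins 10–9.
Cirrus vs Echo: 8 to 11, Echo.
Drift vs Echo: Echo, 10–9.
No design is unbeaten: Flux loses to Concept 1; Model S2 loses to Flux; Concept 1 loses to Drift; Cirrus loses to Flux; Drift loses to Flux; Echo loses to Concept 1. In particular Flux beats Drift beats Concept 1 beats Flux is a majority cycle — no Condorcet winner exists.

none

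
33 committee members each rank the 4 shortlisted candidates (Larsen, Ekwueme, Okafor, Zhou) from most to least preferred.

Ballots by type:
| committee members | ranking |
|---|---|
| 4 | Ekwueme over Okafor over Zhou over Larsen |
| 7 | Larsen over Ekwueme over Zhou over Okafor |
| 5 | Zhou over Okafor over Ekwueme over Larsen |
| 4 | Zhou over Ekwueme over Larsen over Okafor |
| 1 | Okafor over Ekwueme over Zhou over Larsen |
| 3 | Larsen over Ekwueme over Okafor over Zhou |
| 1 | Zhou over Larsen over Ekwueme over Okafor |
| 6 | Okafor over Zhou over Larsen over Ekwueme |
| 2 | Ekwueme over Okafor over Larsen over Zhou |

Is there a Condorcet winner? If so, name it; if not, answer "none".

none

Pairwise majorities:
Larsen vs Ekwueme: Larsen preferred on 7+3+1+6 = 17 ballots; Larsen wins 17–16.
Larsen vs Okafor: Larsen preferred on 7+4+3+1 = 15 ballots; Okafor wins 18–15.
Larsen vs Zhou: 12 to 21, Zhou.
Ekwueme vs Okafor: 21 to 12, Ekwueme.
Ekwueme vs Zhou: 17 to 16, Ekwueme.
Okafor vs Zhou: 4+1+3+6+2 = 16 for Okafor, 17 for Zhou — Zhou by 17–16.
No candidate is unbeaten: Larsen loses to Okafor; Ekwueme loses to Larsen; Okafor loses to Ekwueme; Zhou loses to Ekwueme. In particular Larsen beats Ekwueme beats Okafor beats Larsen is a majority cycle — no Condorcet winner exists.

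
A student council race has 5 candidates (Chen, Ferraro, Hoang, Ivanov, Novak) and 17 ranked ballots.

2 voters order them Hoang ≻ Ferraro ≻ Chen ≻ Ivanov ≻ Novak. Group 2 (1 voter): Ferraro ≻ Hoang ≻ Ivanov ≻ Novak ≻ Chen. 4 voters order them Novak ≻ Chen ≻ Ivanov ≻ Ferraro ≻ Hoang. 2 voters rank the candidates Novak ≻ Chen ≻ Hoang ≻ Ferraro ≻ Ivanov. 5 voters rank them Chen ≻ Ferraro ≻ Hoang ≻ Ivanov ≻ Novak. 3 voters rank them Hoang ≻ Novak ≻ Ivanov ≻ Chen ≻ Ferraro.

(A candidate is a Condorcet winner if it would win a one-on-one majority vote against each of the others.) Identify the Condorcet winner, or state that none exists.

Pairwise majorities:
Chen vs Ferraro: 4+2+5+3 = 14 for Chen, 3 for Ferraro — Chen by 14–3.
Chen vs Hoang: Chen is ranked higher on 4+2+5 = 11 ballots, Hoang on 6. Chen wins 11–6.
Chen vs Ivanov: Chen, 13–4.
Chen–Novak: Novak 10–7.
Ferraro vs Hoang: 10 to 7, Ferraro.
Ferraro vs Ivanov: Ferraro, 10–7.
Ferraro–Novak: Novak 9–8.
Hoang vs Ivanov: Hoang is ranked higher on 2+1+2+5+3 = 13 ballots, Ivanov on 4. Hoang wins 13–4.
Hoang vs Novak: Hoang preferred on 2+1+5+3 = 11 ballots; Hoang wins 11–6.
Ivanov–Novak: Novak 9–8.
Each candidate drops at least one matchup (Chen loses to Novak; Ferraro loses to Chen; Hoang loses to Chen; Ivanov loses to Chen; Novak loses to Hoang); the cycle Chen > Hoang > Novak > Chen rules out a Condorcet winner.

none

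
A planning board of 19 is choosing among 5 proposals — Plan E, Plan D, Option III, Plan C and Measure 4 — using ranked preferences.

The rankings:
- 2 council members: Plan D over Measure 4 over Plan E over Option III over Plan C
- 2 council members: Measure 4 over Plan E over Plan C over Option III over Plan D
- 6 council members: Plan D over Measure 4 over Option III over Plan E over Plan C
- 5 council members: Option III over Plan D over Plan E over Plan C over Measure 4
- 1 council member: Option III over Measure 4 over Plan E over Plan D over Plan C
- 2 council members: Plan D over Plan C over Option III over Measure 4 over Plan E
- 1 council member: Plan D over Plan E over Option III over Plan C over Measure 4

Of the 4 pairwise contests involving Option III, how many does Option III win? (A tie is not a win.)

2

Option III against each rival (19 council members):
Option III vs Plan E: Option III is ranked higher on 6+5+1+2 = 14 ballots, Plan E on 5. Option III wins 14–5.
Option III vs Plan D: Option III preferred on 2+5+1 = 8 ballots; Plan D wins 11–8.
Option III vs Plan C: Option III, 15–4.
Option III–Measure 4: Measure 4 10–9.
Option III beats Plan E, Plan C; loses to Plan D, Measure 4 — 2 pairwise wins.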